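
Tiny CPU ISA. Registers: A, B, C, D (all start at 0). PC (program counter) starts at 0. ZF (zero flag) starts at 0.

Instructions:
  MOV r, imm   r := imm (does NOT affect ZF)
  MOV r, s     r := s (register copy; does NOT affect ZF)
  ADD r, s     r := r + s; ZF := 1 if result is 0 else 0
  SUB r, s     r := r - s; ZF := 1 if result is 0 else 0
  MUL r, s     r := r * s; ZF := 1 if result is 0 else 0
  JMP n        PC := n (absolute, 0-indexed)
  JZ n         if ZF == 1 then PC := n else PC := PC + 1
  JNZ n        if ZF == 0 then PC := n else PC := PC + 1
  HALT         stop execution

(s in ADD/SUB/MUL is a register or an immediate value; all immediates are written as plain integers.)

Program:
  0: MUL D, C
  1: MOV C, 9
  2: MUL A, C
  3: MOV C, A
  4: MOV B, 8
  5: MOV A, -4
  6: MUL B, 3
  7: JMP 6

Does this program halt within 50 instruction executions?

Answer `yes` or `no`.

Step 1: PC=0 exec 'MUL D, C'. After: A=0 B=0 C=0 D=0 ZF=1 PC=1
Step 2: PC=1 exec 'MOV C, 9'. After: A=0 B=0 C=9 D=0 ZF=1 PC=2
Step 3: PC=2 exec 'MUL A, C'. After: A=0 B=0 C=9 D=0 ZF=1 PC=3
Step 4: PC=3 exec 'MOV C, A'. After: A=0 B=0 C=0 D=0 ZF=1 PC=4
Step 5: PC=4 exec 'MOV B, 8'. After: A=0 B=8 C=0 D=0 ZF=1 PC=5
Step 6: PC=5 exec 'MOV A, -4'. After: A=-4 B=8 C=0 D=0 ZF=1 PC=6
Step 7: PC=6 exec 'MUL B, 3'. After: A=-4 B=24 C=0 D=0 ZF=0 PC=7
Step 8: PC=7 exec 'JMP 6'. After: A=-4 B=24 C=0 D=0 ZF=0 PC=6
Step 9: PC=6 exec 'MUL B, 3'. After: A=-4 B=72 C=0 D=0 ZF=0 PC=7
Step 10: PC=7 exec 'JMP 6'. After: A=-4 B=72 C=0 D=0 ZF=0 PC=6
Step 11: PC=6 exec 'MUL B, 3'. After: A=-4 B=216 C=0 D=0 ZF=0 PC=7
Step 12: PC=7 exec 'JMP 6'. After: A=-4 B=216 C=0 D=0 ZF=0 PC=6
Step 13: PC=6 exec 'MUL B, 3'. After: A=-4 B=648 C=0 D=0 ZF=0 PC=7
Step 14: PC=7 exec 'JMP 6'. After: A=-4 B=648 C=0 D=0 ZF=0 PC=6
Step 15: PC=6 exec 'MUL B, 3'. After: A=-4 B=1944 C=0 D=0 ZF=0 PC=7
After 50 steps: not halted. PC revisits the same instructions with no path to HALT; will never halt.

Answer: no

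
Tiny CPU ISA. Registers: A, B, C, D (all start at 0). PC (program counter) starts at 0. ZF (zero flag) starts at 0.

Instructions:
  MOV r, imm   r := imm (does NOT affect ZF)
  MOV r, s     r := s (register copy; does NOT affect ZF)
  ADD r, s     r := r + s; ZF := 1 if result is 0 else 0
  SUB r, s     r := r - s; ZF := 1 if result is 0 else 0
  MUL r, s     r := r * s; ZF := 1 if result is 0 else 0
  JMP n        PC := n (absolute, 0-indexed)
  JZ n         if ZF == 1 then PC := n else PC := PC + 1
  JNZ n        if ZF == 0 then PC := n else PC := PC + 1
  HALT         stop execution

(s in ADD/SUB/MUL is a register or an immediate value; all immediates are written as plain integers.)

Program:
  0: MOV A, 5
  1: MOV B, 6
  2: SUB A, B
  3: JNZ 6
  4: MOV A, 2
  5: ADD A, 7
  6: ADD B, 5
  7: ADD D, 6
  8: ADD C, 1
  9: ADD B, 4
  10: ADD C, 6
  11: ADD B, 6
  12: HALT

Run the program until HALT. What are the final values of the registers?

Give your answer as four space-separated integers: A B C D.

Answer: -1 21 7 6

Derivation:
Step 1: PC=0 exec 'MOV A, 5'. After: A=5 B=0 C=0 D=0 ZF=0 PC=1
Step 2: PC=1 exec 'MOV B, 6'. After: A=5 B=6 C=0 D=0 ZF=0 PC=2
Step 3: PC=2 exec 'SUB A, B'. After: A=-1 B=6 C=0 D=0 ZF=0 PC=3
Step 4: PC=3 exec 'JNZ 6'. After: A=-1 B=6 C=0 D=0 ZF=0 PC=6
Step 5: PC=6 exec 'ADD B, 5'. After: A=-1 B=11 C=0 D=0 ZF=0 PC=7
Step 6: PC=7 exec 'ADD D, 6'. After: A=-1 B=11 C=0 D=6 ZF=0 PC=8
Step 7: PC=8 exec 'ADD C, 1'. After: A=-1 B=11 C=1 D=6 ZF=0 PC=9
Step 8: PC=9 exec 'ADD B, 4'. After: A=-1 B=15 C=1 D=6 ZF=0 PC=10
Step 9: PC=10 exec 'ADD C, 6'. After: A=-1 B=15 C=7 D=6 ZF=0 PC=11
Step 10: PC=11 exec 'ADD B, 6'. After: A=-1 B=21 C=7 D=6 ZF=0 PC=12
Step 11: PC=12 exec 'HALT'. After: A=-1 B=21 C=7 D=6 ZF=0 PC=12 HALTED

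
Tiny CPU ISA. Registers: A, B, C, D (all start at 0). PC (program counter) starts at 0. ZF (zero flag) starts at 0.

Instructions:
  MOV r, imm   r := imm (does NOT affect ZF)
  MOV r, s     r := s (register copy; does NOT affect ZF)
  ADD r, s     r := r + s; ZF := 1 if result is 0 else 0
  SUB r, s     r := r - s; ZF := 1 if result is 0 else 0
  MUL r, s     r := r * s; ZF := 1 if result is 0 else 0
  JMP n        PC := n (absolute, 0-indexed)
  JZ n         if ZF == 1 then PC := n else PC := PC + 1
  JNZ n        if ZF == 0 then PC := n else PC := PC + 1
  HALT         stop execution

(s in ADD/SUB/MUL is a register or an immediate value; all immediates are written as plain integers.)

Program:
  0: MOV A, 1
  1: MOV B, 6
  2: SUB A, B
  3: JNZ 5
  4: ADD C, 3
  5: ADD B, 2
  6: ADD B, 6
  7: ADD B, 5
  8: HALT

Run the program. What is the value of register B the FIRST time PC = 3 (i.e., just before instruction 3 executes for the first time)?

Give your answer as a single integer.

Step 1: PC=0 exec 'MOV A, 1'. After: A=1 B=0 C=0 D=0 ZF=0 PC=1
Step 2: PC=1 exec 'MOV B, 6'. After: A=1 B=6 C=0 D=0 ZF=0 PC=2
Step 3: PC=2 exec 'SUB A, B'. After: A=-5 B=6 C=0 D=0 ZF=0 PC=3
First time PC=3: B=6

6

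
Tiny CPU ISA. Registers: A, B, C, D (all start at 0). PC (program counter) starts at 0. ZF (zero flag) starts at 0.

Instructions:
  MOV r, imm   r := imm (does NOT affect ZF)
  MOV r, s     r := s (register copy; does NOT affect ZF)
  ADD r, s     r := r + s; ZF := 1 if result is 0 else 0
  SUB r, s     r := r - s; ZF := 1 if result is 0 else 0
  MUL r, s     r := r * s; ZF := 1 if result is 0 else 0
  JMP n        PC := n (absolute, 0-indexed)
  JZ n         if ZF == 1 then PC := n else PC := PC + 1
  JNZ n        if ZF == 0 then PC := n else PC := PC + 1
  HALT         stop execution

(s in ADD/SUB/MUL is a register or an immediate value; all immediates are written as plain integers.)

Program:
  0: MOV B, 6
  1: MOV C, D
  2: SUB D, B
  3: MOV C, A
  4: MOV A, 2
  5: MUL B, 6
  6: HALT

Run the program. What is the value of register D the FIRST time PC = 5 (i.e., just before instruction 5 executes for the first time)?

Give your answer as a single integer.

Step 1: PC=0 exec 'MOV B, 6'. After: A=0 B=6 C=0 D=0 ZF=0 PC=1
Step 2: PC=1 exec 'MOV C, D'. After: A=0 B=6 C=0 D=0 ZF=0 PC=2
Step 3: PC=2 exec 'SUB D, B'. After: A=0 B=6 C=0 D=-6 ZF=0 PC=3
Step 4: PC=3 exec 'MOV C, A'. After: A=0 B=6 C=0 D=-6 ZF=0 PC=4
Step 5: PC=4 exec 'MOV A, 2'. After: A=2 B=6 C=0 D=-6 ZF=0 PC=5
First time PC=5: D=-6

-6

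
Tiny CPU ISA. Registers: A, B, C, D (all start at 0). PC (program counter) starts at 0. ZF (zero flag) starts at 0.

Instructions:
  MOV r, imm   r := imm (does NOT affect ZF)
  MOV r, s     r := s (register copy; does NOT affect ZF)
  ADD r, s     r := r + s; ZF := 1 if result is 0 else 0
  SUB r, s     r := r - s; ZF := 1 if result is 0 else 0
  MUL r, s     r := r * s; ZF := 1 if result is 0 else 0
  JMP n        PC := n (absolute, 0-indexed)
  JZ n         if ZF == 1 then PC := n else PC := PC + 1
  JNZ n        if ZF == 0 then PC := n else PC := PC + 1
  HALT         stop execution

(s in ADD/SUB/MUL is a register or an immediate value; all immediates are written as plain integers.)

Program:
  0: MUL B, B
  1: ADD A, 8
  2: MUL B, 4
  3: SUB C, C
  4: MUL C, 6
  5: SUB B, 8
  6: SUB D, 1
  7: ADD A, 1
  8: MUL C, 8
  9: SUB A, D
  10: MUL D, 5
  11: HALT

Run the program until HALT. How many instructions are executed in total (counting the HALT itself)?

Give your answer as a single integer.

Step 1: PC=0 exec 'MUL B, B'. After: A=0 B=0 C=0 D=0 ZF=1 PC=1
Step 2: PC=1 exec 'ADD A, 8'. After: A=8 B=0 C=0 D=0 ZF=0 PC=2
Step 3: PC=2 exec 'MUL B, 4'. After: A=8 B=0 C=0 D=0 ZF=1 PC=3
Step 4: PC=3 exec 'SUB C, C'. After: A=8 B=0 C=0 D=0 ZF=1 PC=4
Step 5: PC=4 exec 'MUL C, 6'. After: A=8 B=0 C=0 D=0 ZF=1 PC=5
Step 6: PC=5 exec 'SUB B, 8'. After: A=8 B=-8 C=0 D=0 ZF=0 PC=6
Step 7: PC=6 exec 'SUB D, 1'. After: A=8 B=-8 C=0 D=-1 ZF=0 PC=7
Step 8: PC=7 exec 'ADD A, 1'. After: A=9 B=-8 C=0 D=-1 ZF=0 PC=8
Step 9: PC=8 exec 'MUL C, 8'. After: A=9 B=-8 C=0 D=-1 ZF=1 PC=9
Step 10: PC=9 exec 'SUB A, D'. After: A=10 B=-8 C=0 D=-1 ZF=0 PC=10
Step 11: PC=10 exec 'MUL D, 5'. After: A=10 B=-8 C=0 D=-5 ZF=0 PC=11
Step 12: PC=11 exec 'HALT'. After: A=10 B=-8 C=0 D=-5 ZF=0 PC=11 HALTED
Total instructions executed: 12

Answer: 12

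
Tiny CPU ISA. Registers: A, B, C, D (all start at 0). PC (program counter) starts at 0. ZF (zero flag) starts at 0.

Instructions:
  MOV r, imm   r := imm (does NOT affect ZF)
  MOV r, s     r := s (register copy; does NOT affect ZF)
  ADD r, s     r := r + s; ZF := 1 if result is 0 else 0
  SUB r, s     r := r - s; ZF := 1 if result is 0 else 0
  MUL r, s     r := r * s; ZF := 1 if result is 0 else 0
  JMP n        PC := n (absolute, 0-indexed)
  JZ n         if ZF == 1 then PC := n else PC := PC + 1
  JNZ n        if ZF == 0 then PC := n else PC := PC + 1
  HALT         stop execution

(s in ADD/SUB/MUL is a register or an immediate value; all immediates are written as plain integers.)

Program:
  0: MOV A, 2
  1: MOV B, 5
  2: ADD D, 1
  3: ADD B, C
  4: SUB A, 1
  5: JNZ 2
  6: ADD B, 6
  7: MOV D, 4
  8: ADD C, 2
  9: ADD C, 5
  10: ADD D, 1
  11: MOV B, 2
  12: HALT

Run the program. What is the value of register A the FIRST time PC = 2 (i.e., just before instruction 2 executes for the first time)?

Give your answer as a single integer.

Step 1: PC=0 exec 'MOV A, 2'. After: A=2 B=0 C=0 D=0 ZF=0 PC=1
Step 2: PC=1 exec 'MOV B, 5'. After: A=2 B=5 C=0 D=0 ZF=0 PC=2
First time PC=2: A=2

2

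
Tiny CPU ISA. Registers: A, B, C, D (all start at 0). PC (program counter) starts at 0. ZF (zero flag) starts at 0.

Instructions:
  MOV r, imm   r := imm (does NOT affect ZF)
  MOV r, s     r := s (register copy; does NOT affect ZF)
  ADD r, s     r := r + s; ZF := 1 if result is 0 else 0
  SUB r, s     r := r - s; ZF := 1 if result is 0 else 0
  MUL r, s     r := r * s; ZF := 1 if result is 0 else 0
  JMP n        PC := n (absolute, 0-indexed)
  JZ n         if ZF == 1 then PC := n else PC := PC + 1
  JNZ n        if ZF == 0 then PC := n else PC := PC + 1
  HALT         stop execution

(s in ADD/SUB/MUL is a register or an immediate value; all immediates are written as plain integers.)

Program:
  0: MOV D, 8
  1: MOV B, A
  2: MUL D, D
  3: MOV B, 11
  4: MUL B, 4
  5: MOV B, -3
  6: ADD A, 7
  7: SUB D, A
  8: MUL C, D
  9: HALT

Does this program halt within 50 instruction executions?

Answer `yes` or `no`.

Answer: yes

Derivation:
Step 1: PC=0 exec 'MOV D, 8'. After: A=0 B=0 C=0 D=8 ZF=0 PC=1
Step 2: PC=1 exec 'MOV B, A'. After: A=0 B=0 C=0 D=8 ZF=0 PC=2
Step 3: PC=2 exec 'MUL D, D'. After: A=0 B=0 C=0 D=64 ZF=0 PC=3
Step 4: PC=3 exec 'MOV B, 11'. After: A=0 B=11 C=0 D=64 ZF=0 PC=4
Step 5: PC=4 exec 'MUL B, 4'. After: A=0 B=44 C=0 D=64 ZF=0 PC=5
Step 6: PC=5 exec 'MOV B, -3'. After: A=0 B=-3 C=0 D=64 ZF=0 PC=6
Step 7: PC=6 exec 'ADD A, 7'. After: A=7 B=-3 C=0 D=64 ZF=0 PC=7
Step 8: PC=7 exec 'SUB D, A'. After: A=7 B=-3 C=0 D=57 ZF=0 PC=8
Step 9: PC=8 exec 'MUL C, D'. After: A=7 B=-3 C=0 D=57 ZF=1 PC=9
Step 10: PC=9 exec 'HALT'. After: A=7 B=-3 C=0 D=57 ZF=1 PC=9 HALTED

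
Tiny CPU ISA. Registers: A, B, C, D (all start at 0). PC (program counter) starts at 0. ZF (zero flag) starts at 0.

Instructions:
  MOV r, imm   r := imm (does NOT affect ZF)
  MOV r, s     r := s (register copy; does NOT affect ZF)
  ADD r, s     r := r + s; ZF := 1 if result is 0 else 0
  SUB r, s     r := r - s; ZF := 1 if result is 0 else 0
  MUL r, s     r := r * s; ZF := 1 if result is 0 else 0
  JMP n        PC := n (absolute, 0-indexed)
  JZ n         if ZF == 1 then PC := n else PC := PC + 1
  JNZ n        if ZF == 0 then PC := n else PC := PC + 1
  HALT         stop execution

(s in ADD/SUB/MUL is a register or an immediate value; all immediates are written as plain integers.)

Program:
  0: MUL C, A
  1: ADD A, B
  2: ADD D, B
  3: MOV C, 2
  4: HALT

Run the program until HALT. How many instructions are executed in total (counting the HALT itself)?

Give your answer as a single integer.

Answer: 5

Derivation:
Step 1: PC=0 exec 'MUL C, A'. After: A=0 B=0 C=0 D=0 ZF=1 PC=1
Step 2: PC=1 exec 'ADD A, B'. After: A=0 B=0 C=0 D=0 ZF=1 PC=2
Step 3: PC=2 exec 'ADD D, B'. After: A=0 B=0 C=0 D=0 ZF=1 PC=3
Step 4: PC=3 exec 'MOV C, 2'. After: A=0 B=0 C=2 D=0 ZF=1 PC=4
Step 5: PC=4 exec 'HALT'. After: A=0 B=0 C=2 D=0 ZF=1 PC=4 HALTED
Total instructions executed: 5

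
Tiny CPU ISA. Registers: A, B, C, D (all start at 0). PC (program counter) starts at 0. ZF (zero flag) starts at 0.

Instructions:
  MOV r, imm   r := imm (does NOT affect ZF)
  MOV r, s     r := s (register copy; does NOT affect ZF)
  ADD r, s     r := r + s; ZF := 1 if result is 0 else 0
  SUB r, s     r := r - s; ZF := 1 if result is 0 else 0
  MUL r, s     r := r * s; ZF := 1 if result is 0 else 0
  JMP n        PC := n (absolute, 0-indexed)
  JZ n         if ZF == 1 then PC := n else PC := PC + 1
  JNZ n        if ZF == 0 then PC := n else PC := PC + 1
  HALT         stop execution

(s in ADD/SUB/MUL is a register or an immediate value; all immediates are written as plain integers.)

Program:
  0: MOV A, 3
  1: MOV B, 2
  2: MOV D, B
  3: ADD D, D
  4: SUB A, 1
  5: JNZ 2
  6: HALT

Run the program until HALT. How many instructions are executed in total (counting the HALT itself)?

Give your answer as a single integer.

Answer: 15

Derivation:
Step 1: PC=0 exec 'MOV A, 3'. After: A=3 B=0 C=0 D=0 ZF=0 PC=1
Step 2: PC=1 exec 'MOV B, 2'. After: A=3 B=2 C=0 D=0 ZF=0 PC=2
Step 3: PC=2 exec 'MOV D, B'. After: A=3 B=2 C=0 D=2 ZF=0 PC=3
Step 4: PC=3 exec 'ADD D, D'. After: A=3 B=2 C=0 D=4 ZF=0 PC=4
Step 5: PC=4 exec 'SUB A, 1'. After: A=2 B=2 C=0 D=4 ZF=0 PC=5
Step 6: PC=5 exec 'JNZ 2'. After: A=2 B=2 C=0 D=4 ZF=0 PC=2
Step 7: PC=2 exec 'MOV D, B'. After: A=2 B=2 C=0 D=2 ZF=0 PC=3
Step 8: PC=3 exec 'ADD D, D'. After: A=2 B=2 C=0 D=4 ZF=0 PC=4
Step 9: PC=4 exec 'SUB A, 1'. After: A=1 B=2 C=0 D=4 ZF=0 PC=5
Step 10: PC=5 exec 'JNZ 2'. After: A=1 B=2 C=0 D=4 ZF=0 PC=2
Step 11: PC=2 exec 'MOV D, B'. After: A=1 B=2 C=0 D=2 ZF=0 PC=3
Step 12: PC=3 exec 'ADD D, D'. After: A=1 B=2 C=0 D=4 ZF=0 PC=4
Step 13: PC=4 exec 'SUB A, 1'. After: A=0 B=2 C=0 D=4 ZF=1 PC=5
Step 14: PC=5 exec 'JNZ 2'. After: A=0 B=2 C=0 D=4 ZF=1 PC=6
Step 15: PC=6 exec 'HALT'. After: A=0 B=2 C=0 D=4 ZF=1 PC=6 HALTED
Total instructions executed: 15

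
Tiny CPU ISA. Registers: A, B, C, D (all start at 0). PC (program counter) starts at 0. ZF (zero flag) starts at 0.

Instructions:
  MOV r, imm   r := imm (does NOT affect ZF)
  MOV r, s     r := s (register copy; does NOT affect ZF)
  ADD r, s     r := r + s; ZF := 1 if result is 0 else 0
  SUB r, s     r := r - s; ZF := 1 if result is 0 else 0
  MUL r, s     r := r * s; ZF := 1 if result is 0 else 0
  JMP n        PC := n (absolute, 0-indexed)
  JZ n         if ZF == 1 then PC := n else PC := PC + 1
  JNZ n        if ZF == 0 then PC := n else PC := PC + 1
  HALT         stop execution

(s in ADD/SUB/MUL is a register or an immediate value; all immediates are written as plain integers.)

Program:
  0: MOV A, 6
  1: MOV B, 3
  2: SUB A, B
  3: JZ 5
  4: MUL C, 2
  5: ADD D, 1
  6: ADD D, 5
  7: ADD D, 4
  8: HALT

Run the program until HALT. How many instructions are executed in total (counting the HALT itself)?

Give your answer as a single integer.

Step 1: PC=0 exec 'MOV A, 6'. After: A=6 B=0 C=0 D=0 ZF=0 PC=1
Step 2: PC=1 exec 'MOV B, 3'. After: A=6 B=3 C=0 D=0 ZF=0 PC=2
Step 3: PC=2 exec 'SUB A, B'. After: A=3 B=3 C=0 D=0 ZF=0 PC=3
Step 4: PC=3 exec 'JZ 5'. After: A=3 B=3 C=0 D=0 ZF=0 PC=4
Step 5: PC=4 exec 'MUL C, 2'. After: A=3 B=3 C=0 D=0 ZF=1 PC=5
Step 6: PC=5 exec 'ADD D, 1'. After: A=3 B=3 C=0 D=1 ZF=0 PC=6
Step 7: PC=6 exec 'ADD D, 5'. After: A=3 B=3 C=0 D=6 ZF=0 PC=7
Step 8: PC=7 exec 'ADD D, 4'. After: A=3 B=3 C=0 D=10 ZF=0 PC=8
Step 9: PC=8 exec 'HALT'. After: A=3 B=3 C=0 D=10 ZF=0 PC=8 HALTED
Total instructions executed: 9

Answer: 9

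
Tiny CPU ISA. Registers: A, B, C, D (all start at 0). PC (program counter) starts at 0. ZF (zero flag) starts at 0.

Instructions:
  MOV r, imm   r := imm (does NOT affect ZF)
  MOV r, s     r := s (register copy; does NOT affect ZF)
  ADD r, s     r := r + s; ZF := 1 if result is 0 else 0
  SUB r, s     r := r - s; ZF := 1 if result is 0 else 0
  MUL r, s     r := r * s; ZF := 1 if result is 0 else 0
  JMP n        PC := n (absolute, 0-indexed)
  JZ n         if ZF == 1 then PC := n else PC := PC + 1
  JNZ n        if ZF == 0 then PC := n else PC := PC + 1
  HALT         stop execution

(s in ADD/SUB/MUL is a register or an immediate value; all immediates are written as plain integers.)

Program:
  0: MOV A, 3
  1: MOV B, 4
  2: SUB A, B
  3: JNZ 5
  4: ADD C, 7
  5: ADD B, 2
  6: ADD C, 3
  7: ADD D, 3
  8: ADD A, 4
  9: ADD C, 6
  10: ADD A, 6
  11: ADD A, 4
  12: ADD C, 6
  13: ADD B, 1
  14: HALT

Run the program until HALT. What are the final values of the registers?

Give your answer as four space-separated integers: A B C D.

Answer: 13 7 15 3

Derivation:
Step 1: PC=0 exec 'MOV A, 3'. After: A=3 B=0 C=0 D=0 ZF=0 PC=1
Step 2: PC=1 exec 'MOV B, 4'. After: A=3 B=4 C=0 D=0 ZF=0 PC=2
Step 3: PC=2 exec 'SUB A, B'. After: A=-1 B=4 C=0 D=0 ZF=0 PC=3
Step 4: PC=3 exec 'JNZ 5'. After: A=-1 B=4 C=0 D=0 ZF=0 PC=5
Step 5: PC=5 exec 'ADD B, 2'. After: A=-1 B=6 C=0 D=0 ZF=0 PC=6
Step 6: PC=6 exec 'ADD C, 3'. After: A=-1 B=6 C=3 D=0 ZF=0 PC=7
Step 7: PC=7 exec 'ADD D, 3'. After: A=-1 B=6 C=3 D=3 ZF=0 PC=8
Step 8: PC=8 exec 'ADD A, 4'. After: A=3 B=6 C=3 D=3 ZF=0 PC=9
Step 9: PC=9 exec 'ADD C, 6'. After: A=3 B=6 C=9 D=3 ZF=0 PC=10
Step 10: PC=10 exec 'ADD A, 6'. After: A=9 B=6 C=9 D=3 ZF=0 PC=11
Step 11: PC=11 exec 'ADD A, 4'. After: A=13 B=6 C=9 D=3 ZF=0 PC=12
Step 12: PC=12 exec 'ADD C, 6'. After: A=13 B=6 C=15 D=3 ZF=0 PC=13
Step 13: PC=13 exec 'ADD B, 1'. After: A=13 B=7 C=15 D=3 ZF=0 PC=14
Step 14: PC=14 exec 'HALT'. After: A=13 B=7 C=15 D=3 ZF=0 PC=14 HALTED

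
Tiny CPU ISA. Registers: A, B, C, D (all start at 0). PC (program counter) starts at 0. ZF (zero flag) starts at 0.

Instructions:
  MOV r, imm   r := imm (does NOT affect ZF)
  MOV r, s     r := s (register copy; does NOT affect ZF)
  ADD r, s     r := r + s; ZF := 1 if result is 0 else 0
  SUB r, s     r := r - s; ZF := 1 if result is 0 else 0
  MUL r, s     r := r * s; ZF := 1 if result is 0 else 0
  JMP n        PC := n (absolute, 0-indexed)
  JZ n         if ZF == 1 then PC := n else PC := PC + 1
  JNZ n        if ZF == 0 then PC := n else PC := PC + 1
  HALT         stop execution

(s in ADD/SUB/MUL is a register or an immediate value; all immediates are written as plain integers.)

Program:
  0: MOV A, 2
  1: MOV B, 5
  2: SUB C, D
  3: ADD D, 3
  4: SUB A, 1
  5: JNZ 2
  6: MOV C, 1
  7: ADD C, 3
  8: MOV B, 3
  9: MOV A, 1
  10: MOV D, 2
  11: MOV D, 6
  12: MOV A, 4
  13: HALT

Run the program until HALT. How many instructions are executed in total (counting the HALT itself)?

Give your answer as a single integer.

Answer: 18

Derivation:
Step 1: PC=0 exec 'MOV A, 2'. After: A=2 B=0 C=0 D=0 ZF=0 PC=1
Step 2: PC=1 exec 'MOV B, 5'. After: A=2 B=5 C=0 D=0 ZF=0 PC=2
Step 3: PC=2 exec 'SUB C, D'. After: A=2 B=5 C=0 D=0 ZF=1 PC=3
Step 4: PC=3 exec 'ADD D, 3'. After: A=2 B=5 C=0 D=3 ZF=0 PC=4
Step 5: PC=4 exec 'SUB A, 1'. After: A=1 B=5 C=0 D=3 ZF=0 PC=5
Step 6: PC=5 exec 'JNZ 2'. After: A=1 B=5 C=0 D=3 ZF=0 PC=2
Step 7: PC=2 exec 'SUB C, D'. After: A=1 B=5 C=-3 D=3 ZF=0 PC=3
Step 8: PC=3 exec 'ADD D, 3'. After: A=1 B=5 C=-3 D=6 ZF=0 PC=4
Step 9: PC=4 exec 'SUB A, 1'. After: A=0 B=5 C=-3 D=6 ZF=1 PC=5
Step 10: PC=5 exec 'JNZ 2'. After: A=0 B=5 C=-3 D=6 ZF=1 PC=6
Step 11: PC=6 exec 'MOV C, 1'. After: A=0 B=5 C=1 D=6 ZF=1 PC=7
Step 12: PC=7 exec 'ADD C, 3'. After: A=0 B=5 C=4 D=6 ZF=0 PC=8
Step 13: PC=8 exec 'MOV B, 3'. After: A=0 B=3 C=4 D=6 ZF=0 PC=9
Step 14: PC=9 exec 'MOV A, 1'. After: A=1 B=3 C=4 D=6 ZF=0 PC=10
Step 15: PC=10 exec 'MOV D, 2'. After: A=1 B=3 C=4 D=2 ZF=0 PC=11
Step 16: PC=11 exec 'MOV D, 6'. After: A=1 B=3 C=4 D=6 ZF=0 PC=12
Step 17: PC=12 exec 'MOV A, 4'. After: A=4 B=3 C=4 D=6 ZF=0 PC=13
Step 18: PC=13 exec 'HALT'. After: A=4 B=3 C=4 D=6 ZF=0 PC=13 HALTED
Total instructions executed: 18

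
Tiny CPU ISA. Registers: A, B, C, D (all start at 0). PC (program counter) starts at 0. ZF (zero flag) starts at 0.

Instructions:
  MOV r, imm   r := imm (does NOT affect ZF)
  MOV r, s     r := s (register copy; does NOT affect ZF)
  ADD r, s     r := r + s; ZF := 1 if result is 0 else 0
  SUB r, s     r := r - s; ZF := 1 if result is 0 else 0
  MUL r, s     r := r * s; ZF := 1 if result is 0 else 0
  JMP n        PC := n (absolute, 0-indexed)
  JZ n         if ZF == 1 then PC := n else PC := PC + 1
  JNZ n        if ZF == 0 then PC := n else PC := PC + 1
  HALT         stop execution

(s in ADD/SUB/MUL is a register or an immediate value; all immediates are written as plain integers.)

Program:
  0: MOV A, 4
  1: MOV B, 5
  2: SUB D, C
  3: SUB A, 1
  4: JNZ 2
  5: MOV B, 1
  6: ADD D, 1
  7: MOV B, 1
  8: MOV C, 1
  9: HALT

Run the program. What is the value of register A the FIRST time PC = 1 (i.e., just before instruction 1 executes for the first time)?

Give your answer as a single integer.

Step 1: PC=0 exec 'MOV A, 4'. After: A=4 B=0 C=0 D=0 ZF=0 PC=1
First time PC=1: A=4

4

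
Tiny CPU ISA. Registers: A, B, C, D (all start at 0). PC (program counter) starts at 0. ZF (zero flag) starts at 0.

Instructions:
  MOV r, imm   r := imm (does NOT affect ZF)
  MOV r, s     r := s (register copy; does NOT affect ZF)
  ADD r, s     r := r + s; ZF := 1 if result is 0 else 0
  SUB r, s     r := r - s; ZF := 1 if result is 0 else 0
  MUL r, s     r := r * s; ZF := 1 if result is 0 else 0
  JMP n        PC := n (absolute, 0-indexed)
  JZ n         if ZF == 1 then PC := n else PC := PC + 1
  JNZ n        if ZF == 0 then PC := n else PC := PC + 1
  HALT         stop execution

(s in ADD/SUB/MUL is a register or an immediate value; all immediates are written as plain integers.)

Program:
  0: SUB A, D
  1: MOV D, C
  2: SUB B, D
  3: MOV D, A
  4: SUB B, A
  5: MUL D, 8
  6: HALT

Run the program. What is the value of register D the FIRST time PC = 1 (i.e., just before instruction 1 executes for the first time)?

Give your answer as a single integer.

Step 1: PC=0 exec 'SUB A, D'. After: A=0 B=0 C=0 D=0 ZF=1 PC=1
First time PC=1: D=0

0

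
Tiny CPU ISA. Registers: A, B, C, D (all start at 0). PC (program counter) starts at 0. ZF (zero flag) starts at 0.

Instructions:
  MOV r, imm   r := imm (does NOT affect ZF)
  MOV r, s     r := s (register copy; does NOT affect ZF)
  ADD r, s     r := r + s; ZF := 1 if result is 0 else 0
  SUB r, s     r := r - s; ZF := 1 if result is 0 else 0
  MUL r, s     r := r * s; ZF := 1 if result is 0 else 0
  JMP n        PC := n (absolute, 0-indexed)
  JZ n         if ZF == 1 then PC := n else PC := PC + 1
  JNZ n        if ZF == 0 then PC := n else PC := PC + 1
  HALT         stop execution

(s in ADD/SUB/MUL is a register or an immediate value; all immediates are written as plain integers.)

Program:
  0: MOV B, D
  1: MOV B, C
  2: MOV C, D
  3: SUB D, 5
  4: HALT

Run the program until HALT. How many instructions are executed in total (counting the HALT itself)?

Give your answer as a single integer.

Answer: 5

Derivation:
Step 1: PC=0 exec 'MOV B, D'. After: A=0 B=0 C=0 D=0 ZF=0 PC=1
Step 2: PC=1 exec 'MOV B, C'. After: A=0 B=0 C=0 D=0 ZF=0 PC=2
Step 3: PC=2 exec 'MOV C, D'. After: A=0 B=0 C=0 D=0 ZF=0 PC=3
Step 4: PC=3 exec 'SUB D, 5'. After: A=0 B=0 C=0 D=-5 ZF=0 PC=4
Step 5: PC=4 exec 'HALT'. After: A=0 B=0 C=0 D=-5 ZF=0 PC=4 HALTED
Total instructions executed: 5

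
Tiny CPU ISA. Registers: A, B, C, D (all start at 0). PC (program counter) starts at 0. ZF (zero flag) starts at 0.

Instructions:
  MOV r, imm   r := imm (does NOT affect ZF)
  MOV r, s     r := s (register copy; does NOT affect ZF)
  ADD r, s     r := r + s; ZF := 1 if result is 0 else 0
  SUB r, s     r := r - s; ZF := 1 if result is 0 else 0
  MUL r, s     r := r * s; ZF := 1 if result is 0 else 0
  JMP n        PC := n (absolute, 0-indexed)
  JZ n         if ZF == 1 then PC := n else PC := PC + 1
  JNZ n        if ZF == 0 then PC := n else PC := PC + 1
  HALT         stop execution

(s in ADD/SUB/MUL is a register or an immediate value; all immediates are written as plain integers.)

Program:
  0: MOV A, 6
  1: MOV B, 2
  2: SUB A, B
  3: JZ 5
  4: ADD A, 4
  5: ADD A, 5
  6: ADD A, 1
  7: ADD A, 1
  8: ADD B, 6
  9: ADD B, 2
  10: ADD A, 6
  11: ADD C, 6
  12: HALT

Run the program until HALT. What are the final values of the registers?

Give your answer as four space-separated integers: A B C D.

Answer: 21 10 6 0

Derivation:
Step 1: PC=0 exec 'MOV A, 6'. After: A=6 B=0 C=0 D=0 ZF=0 PC=1
Step 2: PC=1 exec 'MOV B, 2'. After: A=6 B=2 C=0 D=0 ZF=0 PC=2
Step 3: PC=2 exec 'SUB A, B'. After: A=4 B=2 C=0 D=0 ZF=0 PC=3
Step 4: PC=3 exec 'JZ 5'. After: A=4 B=2 C=0 D=0 ZF=0 PC=4
Step 5: PC=4 exec 'ADD A, 4'. After: A=8 B=2 C=0 D=0 ZF=0 PC=5
Step 6: PC=5 exec 'ADD A, 5'. After: A=13 B=2 C=0 D=0 ZF=0 PC=6
Step 7: PC=6 exec 'ADD A, 1'. After: A=14 B=2 C=0 D=0 ZF=0 PC=7
Step 8: PC=7 exec 'ADD A, 1'. After: A=15 B=2 C=0 D=0 ZF=0 PC=8
Step 9: PC=8 exec 'ADD B, 6'. After: A=15 B=8 C=0 D=0 ZF=0 PC=9
Step 10: PC=9 exec 'ADD B, 2'. After: A=15 B=10 C=0 D=0 ZF=0 PC=10
Step 11: PC=10 exec 'ADD A, 6'. After: A=21 B=10 C=0 D=0 ZF=0 PC=11
Step 12: PC=11 exec 'ADD C, 6'. After: A=21 B=10 C=6 D=0 ZF=0 PC=12
Step 13: PC=12 exec 'HALT'. After: A=21 B=10 C=6 D=0 ZF=0 PC=12 HALTED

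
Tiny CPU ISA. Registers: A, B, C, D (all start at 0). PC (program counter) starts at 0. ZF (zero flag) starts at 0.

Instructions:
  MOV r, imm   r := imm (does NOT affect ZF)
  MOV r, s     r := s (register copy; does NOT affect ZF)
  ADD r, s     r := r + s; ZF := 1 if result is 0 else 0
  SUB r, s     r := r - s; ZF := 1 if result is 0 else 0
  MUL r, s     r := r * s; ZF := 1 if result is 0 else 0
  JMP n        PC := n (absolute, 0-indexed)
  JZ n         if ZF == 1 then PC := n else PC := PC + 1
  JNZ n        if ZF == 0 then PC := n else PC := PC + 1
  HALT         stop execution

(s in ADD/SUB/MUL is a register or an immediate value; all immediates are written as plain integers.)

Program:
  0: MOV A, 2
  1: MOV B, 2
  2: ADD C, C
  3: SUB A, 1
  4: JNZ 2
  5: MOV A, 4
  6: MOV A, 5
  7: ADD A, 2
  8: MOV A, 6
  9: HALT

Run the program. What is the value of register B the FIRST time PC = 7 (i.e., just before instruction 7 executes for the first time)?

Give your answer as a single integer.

Step 1: PC=0 exec 'MOV A, 2'. After: A=2 B=0 C=0 D=0 ZF=0 PC=1
Step 2: PC=1 exec 'MOV B, 2'. After: A=2 B=2 C=0 D=0 ZF=0 PC=2
Step 3: PC=2 exec 'ADD C, C'. After: A=2 B=2 C=0 D=0 ZF=1 PC=3
Step 4: PC=3 exec 'SUB A, 1'. After: A=1 B=2 C=0 D=0 ZF=0 PC=4
Step 5: PC=4 exec 'JNZ 2'. After: A=1 B=2 C=0 D=0 ZF=0 PC=2
Step 6: PC=2 exec 'ADD C, C'. After: A=1 B=2 C=0 D=0 ZF=1 PC=3
Step 7: PC=3 exec 'SUB A, 1'. After: A=0 B=2 C=0 D=0 ZF=1 PC=4
Step 8: PC=4 exec 'JNZ 2'. After: A=0 B=2 C=0 D=0 ZF=1 PC=5
Step 9: PC=5 exec 'MOV A, 4'. After: A=4 B=2 C=0 D=0 ZF=1 PC=6
Step 10: PC=6 exec 'MOV A, 5'. After: A=5 B=2 C=0 D=0 ZF=1 PC=7
First time PC=7: B=2

2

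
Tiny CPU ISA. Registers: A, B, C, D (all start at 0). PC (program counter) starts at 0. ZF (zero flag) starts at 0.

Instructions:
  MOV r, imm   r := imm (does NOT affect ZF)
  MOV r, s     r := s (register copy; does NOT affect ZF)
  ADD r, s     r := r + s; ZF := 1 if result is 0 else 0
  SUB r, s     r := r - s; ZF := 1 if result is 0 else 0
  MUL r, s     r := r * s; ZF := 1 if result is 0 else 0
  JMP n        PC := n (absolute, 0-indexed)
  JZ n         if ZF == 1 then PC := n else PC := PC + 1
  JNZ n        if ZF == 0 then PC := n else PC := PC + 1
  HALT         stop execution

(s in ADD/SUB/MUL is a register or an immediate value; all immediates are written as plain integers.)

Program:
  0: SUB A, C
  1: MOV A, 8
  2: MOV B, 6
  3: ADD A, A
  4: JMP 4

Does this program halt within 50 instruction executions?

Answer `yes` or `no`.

Answer: no

Derivation:
Step 1: PC=0 exec 'SUB A, C'. After: A=0 B=0 C=0 D=0 ZF=1 PC=1
Step 2: PC=1 exec 'MOV A, 8'. After: A=8 B=0 C=0 D=0 ZF=1 PC=2
Step 3: PC=2 exec 'MOV B, 6'. After: A=8 B=6 C=0 D=0 ZF=1 PC=3
Step 4: PC=3 exec 'ADD A, A'. After: A=16 B=6 C=0 D=0 ZF=0 PC=4
Step 5: PC=4 exec 'JMP 4'. After: A=16 B=6 C=0 D=0 ZF=0 PC=4
State after step 5 equals state after step 4: the program is in a cycle of length 1 and will never halt.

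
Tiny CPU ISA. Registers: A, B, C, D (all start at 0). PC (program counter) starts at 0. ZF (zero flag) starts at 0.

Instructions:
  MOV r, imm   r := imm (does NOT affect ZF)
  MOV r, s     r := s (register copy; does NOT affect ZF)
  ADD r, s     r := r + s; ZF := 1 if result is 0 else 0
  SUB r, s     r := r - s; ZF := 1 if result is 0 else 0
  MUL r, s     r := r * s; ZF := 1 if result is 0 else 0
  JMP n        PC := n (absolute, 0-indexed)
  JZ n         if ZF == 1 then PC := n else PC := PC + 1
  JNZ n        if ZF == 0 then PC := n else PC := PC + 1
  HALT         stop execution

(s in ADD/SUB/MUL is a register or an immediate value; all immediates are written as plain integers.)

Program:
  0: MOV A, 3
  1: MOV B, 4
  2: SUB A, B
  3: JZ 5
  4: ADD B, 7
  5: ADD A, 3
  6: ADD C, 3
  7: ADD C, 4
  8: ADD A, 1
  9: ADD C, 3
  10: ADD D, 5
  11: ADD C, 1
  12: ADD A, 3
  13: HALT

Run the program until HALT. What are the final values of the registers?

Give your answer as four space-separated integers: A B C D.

Answer: 6 11 11 5

Derivation:
Step 1: PC=0 exec 'MOV A, 3'. After: A=3 B=0 C=0 D=0 ZF=0 PC=1
Step 2: PC=1 exec 'MOV B, 4'. After: A=3 B=4 C=0 D=0 ZF=0 PC=2
Step 3: PC=2 exec 'SUB A, B'. After: A=-1 B=4 C=0 D=0 ZF=0 PC=3
Step 4: PC=3 exec 'JZ 5'. After: A=-1 B=4 C=0 D=0 ZF=0 PC=4
Step 5: PC=4 exec 'ADD B, 7'. After: A=-1 B=11 C=0 D=0 ZF=0 PC=5
Step 6: PC=5 exec 'ADD A, 3'. After: A=2 B=11 C=0 D=0 ZF=0 PC=6
Step 7: PC=6 exec 'ADD C, 3'. After: A=2 B=11 C=3 D=0 ZF=0 PC=7
Step 8: PC=7 exec 'ADD C, 4'. After: A=2 B=11 C=7 D=0 ZF=0 PC=8
Step 9: PC=8 exec 'ADD A, 1'. After: A=3 B=11 C=7 D=0 ZF=0 PC=9
Step 10: PC=9 exec 'ADD C, 3'. After: A=3 B=11 C=10 D=0 ZF=0 PC=10
Step 11: PC=10 exec 'ADD D, 5'. After: A=3 B=11 C=10 D=5 ZF=0 PC=11
Step 12: PC=11 exec 'ADD C, 1'. After: A=3 B=11 C=11 D=5 ZF=0 PC=12
Step 13: PC=12 exec 'ADD A, 3'. After: A=6 B=11 C=11 D=5 ZF=0 PC=13
Step 14: PC=13 exec 'HALT'. After: A=6 B=11 C=11 D=5 ZF=0 PC=13 HALTED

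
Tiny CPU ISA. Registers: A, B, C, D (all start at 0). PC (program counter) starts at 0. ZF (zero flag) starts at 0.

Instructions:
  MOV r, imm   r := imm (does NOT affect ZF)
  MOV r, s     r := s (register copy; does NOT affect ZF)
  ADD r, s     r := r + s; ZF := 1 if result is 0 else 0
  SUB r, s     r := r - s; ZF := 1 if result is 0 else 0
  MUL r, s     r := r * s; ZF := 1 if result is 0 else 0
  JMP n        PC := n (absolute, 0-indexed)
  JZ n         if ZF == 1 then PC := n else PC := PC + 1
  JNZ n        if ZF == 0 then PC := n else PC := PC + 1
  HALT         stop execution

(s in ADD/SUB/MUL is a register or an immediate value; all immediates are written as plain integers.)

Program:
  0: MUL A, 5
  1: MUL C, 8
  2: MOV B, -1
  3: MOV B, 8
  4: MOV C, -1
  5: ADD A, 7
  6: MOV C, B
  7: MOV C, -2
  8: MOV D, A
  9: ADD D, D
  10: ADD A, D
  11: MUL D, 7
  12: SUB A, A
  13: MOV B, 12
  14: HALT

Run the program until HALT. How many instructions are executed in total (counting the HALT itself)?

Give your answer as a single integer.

Step 1: PC=0 exec 'MUL A, 5'. After: A=0 B=0 C=0 D=0 ZF=1 PC=1
Step 2: PC=1 exec 'MUL C, 8'. After: A=0 B=0 C=0 D=0 ZF=1 PC=2
Step 3: PC=2 exec 'MOV B, -1'. After: A=0 B=-1 C=0 D=0 ZF=1 PC=3
Step 4: PC=3 exec 'MOV B, 8'. After: A=0 B=8 C=0 D=0 ZF=1 PC=4
Step 5: PC=4 exec 'MOV C, -1'. After: A=0 B=8 C=-1 D=0 ZF=1 PC=5
Step 6: PC=5 exec 'ADD A, 7'. After: A=7 B=8 C=-1 D=0 ZF=0 PC=6
Step 7: PC=6 exec 'MOV C, B'. After: A=7 B=8 C=8 D=0 ZF=0 PC=7
Step 8: PC=7 exec 'MOV C, -2'. After: A=7 B=8 C=-2 D=0 ZF=0 PC=8
Step 9: PC=8 exec 'MOV D, A'. After: A=7 B=8 C=-2 D=7 ZF=0 PC=9
Step 10: PC=9 exec 'ADD D, D'. After: A=7 B=8 C=-2 D=14 ZF=0 PC=10
Step 11: PC=10 exec 'ADD A, D'. After: A=21 B=8 C=-2 D=14 ZF=0 PC=11
Step 12: PC=11 exec 'MUL D, 7'. After: A=21 B=8 C=-2 D=98 ZF=0 PC=12
Step 13: PC=12 exec 'SUB A, A'. After: A=0 B=8 C=-2 D=98 ZF=1 PC=13
Step 14: PC=13 exec 'MOV B, 12'. After: A=0 B=12 C=-2 D=98 ZF=1 PC=14
Step 15: PC=14 exec 'HALT'. After: A=0 B=12 C=-2 D=98 ZF=1 PC=14 HALTED
Total instructions executed: 15

Answer: 15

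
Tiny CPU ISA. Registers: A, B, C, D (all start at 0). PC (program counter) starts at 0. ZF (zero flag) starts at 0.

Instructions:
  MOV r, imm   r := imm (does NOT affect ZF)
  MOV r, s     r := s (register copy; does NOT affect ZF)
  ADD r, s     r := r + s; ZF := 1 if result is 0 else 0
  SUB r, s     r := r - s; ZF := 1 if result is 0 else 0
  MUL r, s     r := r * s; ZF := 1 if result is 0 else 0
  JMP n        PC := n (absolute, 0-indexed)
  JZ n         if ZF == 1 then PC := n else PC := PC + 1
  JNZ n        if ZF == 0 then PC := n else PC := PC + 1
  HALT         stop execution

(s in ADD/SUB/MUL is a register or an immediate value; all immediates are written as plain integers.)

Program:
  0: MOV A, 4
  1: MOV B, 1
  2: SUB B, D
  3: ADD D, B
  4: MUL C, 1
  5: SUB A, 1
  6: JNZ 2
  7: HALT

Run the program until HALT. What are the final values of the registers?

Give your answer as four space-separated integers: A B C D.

Step 1: PC=0 exec 'MOV A, 4'. After: A=4 B=0 C=0 D=0 ZF=0 PC=1
Step 2: PC=1 exec 'MOV B, 1'. After: A=4 B=1 C=0 D=0 ZF=0 PC=2
Step 3: PC=2 exec 'SUB B, D'. After: A=4 B=1 C=0 D=0 ZF=0 PC=3
Step 4: PC=3 exec 'ADD D, B'. After: A=4 B=1 C=0 D=1 ZF=0 PC=4
Step 5: PC=4 exec 'MUL C, 1'. After: A=4 B=1 C=0 D=1 ZF=1 PC=5
Step 6: PC=5 exec 'SUB A, 1'. After: A=3 B=1 C=0 D=1 ZF=0 PC=6
Step 7: PC=6 exec 'JNZ 2'. After: A=3 B=1 C=0 D=1 ZF=0 PC=2
Step 8: PC=2 exec 'SUB B, D'. After: A=3 B=0 C=0 D=1 ZF=1 PC=3
Step 9: PC=3 exec 'ADD D, B'. After: A=3 B=0 C=0 D=1 ZF=0 PC=4
Step 10: PC=4 exec 'MUL C, 1'. After: A=3 B=0 C=0 D=1 ZF=1 PC=5
Step 11: PC=5 exec 'SUB A, 1'. After: A=2 B=0 C=0 D=1 ZF=0 PC=6
Step 12: PC=6 exec 'JNZ 2'. After: A=2 B=0 C=0 D=1 ZF=0 PC=2
Step 13: PC=2 exec 'SUB B, D'. After: A=2 B=-1 C=0 D=1 ZF=0 PC=3
Step 14: PC=3 exec 'ADD D, B'. After: A=2 B=-1 C=0 D=0 ZF=1 PC=4
Step 15: PC=4 exec 'MUL C, 1'. After: A=2 B=-1 C=0 D=0 ZF=1 PC=5
Step 16: PC=5 exec 'SUB A, 1'. After: A=1 B=-1 C=0 D=0 ZF=0 PC=6
Step 17: PC=6 exec 'JNZ 2'. After: A=1 B=-1 C=0 D=0 ZF=0 PC=2
Step 18: PC=2 exec 'SUB B, D'. After: A=1 B=-1 C=0 D=0 ZF=0 PC=3
Step 19: PC=3 exec 'ADD D, B'. After: A=1 B=-1 C=0 D=-1 ZF=0 PC=4
Step 20: PC=4 exec 'MUL C, 1'. After: A=1 B=-1 C=0 D=-1 ZF=1 PC=5
Step 21: PC=5 exec 'SUB A, 1'. After: A=0 B=-1 C=0 D=-1 ZF=1 PC=6
Step 22: PC=6 exec 'JNZ 2'. After: A=0 B=-1 C=0 D=-1 ZF=1 PC=7
Step 23: PC=7 exec 'HALT'. After: A=0 B=-1 C=0 D=-1 ZF=1 PC=7 HALTED

Answer: 0 -1 0 -1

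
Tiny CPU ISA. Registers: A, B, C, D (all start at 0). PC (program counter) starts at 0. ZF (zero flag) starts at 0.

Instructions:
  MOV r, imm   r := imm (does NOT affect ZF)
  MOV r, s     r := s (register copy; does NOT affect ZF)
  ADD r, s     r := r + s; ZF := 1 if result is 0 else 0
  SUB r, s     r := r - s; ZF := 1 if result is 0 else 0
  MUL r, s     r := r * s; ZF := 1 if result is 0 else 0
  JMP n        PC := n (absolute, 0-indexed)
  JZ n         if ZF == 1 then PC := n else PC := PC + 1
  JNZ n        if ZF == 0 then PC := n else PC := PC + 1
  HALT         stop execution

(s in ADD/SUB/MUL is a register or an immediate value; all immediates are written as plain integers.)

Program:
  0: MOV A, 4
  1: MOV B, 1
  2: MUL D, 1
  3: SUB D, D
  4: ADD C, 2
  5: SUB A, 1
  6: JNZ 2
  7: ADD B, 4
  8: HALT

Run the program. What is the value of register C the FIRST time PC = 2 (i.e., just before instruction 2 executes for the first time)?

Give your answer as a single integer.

Step 1: PC=0 exec 'MOV A, 4'. After: A=4 B=0 C=0 D=0 ZF=0 PC=1
Step 2: PC=1 exec 'MOV B, 1'. After: A=4 B=1 C=0 D=0 ZF=0 PC=2
First time PC=2: C=0

0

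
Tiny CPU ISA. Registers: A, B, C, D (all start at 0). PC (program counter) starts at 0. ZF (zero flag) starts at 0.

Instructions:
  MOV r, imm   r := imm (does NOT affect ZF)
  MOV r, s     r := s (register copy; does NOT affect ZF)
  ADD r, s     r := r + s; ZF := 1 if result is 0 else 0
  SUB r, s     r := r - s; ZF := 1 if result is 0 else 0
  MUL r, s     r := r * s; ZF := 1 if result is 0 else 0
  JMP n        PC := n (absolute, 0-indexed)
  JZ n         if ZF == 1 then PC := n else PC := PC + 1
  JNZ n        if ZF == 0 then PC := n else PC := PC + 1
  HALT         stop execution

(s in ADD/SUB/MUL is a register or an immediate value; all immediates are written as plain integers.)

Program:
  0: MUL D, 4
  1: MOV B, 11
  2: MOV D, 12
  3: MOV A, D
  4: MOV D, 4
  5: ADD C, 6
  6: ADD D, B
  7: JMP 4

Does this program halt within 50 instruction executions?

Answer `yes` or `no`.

Step 1: PC=0 exec 'MUL D, 4'. After: A=0 B=0 C=0 D=0 ZF=1 PC=1
Step 2: PC=1 exec 'MOV B, 11'. After: A=0 B=11 C=0 D=0 ZF=1 PC=2
Step 3: PC=2 exec 'MOV D, 12'. After: A=0 B=11 C=0 D=12 ZF=1 PC=3
Step 4: PC=3 exec 'MOV A, D'. After: A=12 B=11 C=0 D=12 ZF=1 PC=4
Step 5: PC=4 exec 'MOV D, 4'. After: A=12 B=11 C=0 D=4 ZF=1 PC=5
Step 6: PC=5 exec 'ADD C, 6'. After: A=12 B=11 C=6 D=4 ZF=0 PC=6
Step 7: PC=6 exec 'ADD D, B'. After: A=12 B=11 C=6 D=15 ZF=0 PC=7
Step 8: PC=7 exec 'JMP 4'. After: A=12 B=11 C=6 D=15 ZF=0 PC=4
Step 9: PC=4 exec 'MOV D, 4'. After: A=12 B=11 C=6 D=4 ZF=0 PC=5
Step 10: PC=5 exec 'ADD C, 6'. After: A=12 B=11 C=12 D=4 ZF=0 PC=6
Step 11: PC=6 exec 'ADD D, B'. After: A=12 B=11 C=12 D=15 ZF=0 PC=7
Step 12: PC=7 exec 'JMP 4'. After: A=12 B=11 C=12 D=15 ZF=0 PC=4
Step 13: PC=4 exec 'MOV D, 4'. After: A=12 B=11 C=12 D=4 ZF=0 PC=5
Step 14: PC=5 exec 'ADD C, 6'. After: A=12 B=11 C=18 D=4 ZF=0 PC=6
Step 15: PC=6 exec 'ADD D, B'. After: A=12 B=11 C=18 D=15 ZF=0 PC=7
After 50 steps: not halted. PC revisits the same instructions with no path to HALT; will never halt.

Answer: no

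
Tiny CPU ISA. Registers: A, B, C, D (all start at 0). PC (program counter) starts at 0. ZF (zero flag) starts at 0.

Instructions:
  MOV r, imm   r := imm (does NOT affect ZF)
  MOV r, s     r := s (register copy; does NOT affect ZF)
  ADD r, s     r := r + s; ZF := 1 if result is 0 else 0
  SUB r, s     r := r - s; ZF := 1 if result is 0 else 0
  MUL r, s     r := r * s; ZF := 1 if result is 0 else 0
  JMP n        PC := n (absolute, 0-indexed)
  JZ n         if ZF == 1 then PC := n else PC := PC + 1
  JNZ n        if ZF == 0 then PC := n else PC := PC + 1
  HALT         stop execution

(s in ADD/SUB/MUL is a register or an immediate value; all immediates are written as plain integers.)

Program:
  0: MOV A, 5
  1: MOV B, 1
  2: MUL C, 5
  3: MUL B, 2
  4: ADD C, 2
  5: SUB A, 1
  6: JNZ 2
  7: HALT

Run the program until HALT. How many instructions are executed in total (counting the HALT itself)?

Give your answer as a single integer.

Answer: 28

Derivation:
Step 1: PC=0 exec 'MOV A, 5'. After: A=5 B=0 C=0 D=0 ZF=0 PC=1
Step 2: PC=1 exec 'MOV B, 1'. After: A=5 B=1 C=0 D=0 ZF=0 PC=2
Step 3: PC=2 exec 'MUL C, 5'. After: A=5 B=1 C=0 D=0 ZF=1 PC=3
Step 4: PC=3 exec 'MUL B, 2'. After: A=5 B=2 C=0 D=0 ZF=0 PC=4
Step 5: PC=4 exec 'ADD C, 2'. After: A=5 B=2 C=2 D=0 ZF=0 PC=5
Step 6: PC=5 exec 'SUB A, 1'. After: A=4 B=2 C=2 D=0 ZF=0 PC=6
Step 7: PC=6 exec 'JNZ 2'. After: A=4 B=2 C=2 D=0 ZF=0 PC=2
Step 8: PC=2 exec 'MUL C, 5'. After: A=4 B=2 C=10 D=0 ZF=0 PC=3
Step 9: PC=3 exec 'MUL B, 2'. After: A=4 B=4 C=10 D=0 ZF=0 PC=4
Step 10: PC=4 exec 'ADD C, 2'. After: A=4 B=4 C=12 D=0 ZF=0 PC=5
Step 11: PC=5 exec 'SUB A, 1'. After: A=3 B=4 C=12 D=0 ZF=0 PC=6
Step 12: PC=6 exec 'JNZ 2'. After: A=3 B=4 C=12 D=0 ZF=0 PC=2
Step 13: PC=2 exec 'MUL C, 5'. After: A=3 B=4 C=60 D=0 ZF=0 PC=3
Step 14: PC=3 exec 'MUL B, 2'. After: A=3 B=8 C=60 D=0 ZF=0 PC=4
Step 15: PC=4 exec 'ADD C, 2'. After: A=3 B=8 C=62 D=0 ZF=0 PC=5
Step 16: PC=5 exec 'SUB A, 1'. After: A=2 B=8 C=62 D=0 ZF=0 PC=6
Step 17: PC=6 exec 'JNZ 2'. After: A=2 B=8 C=62 D=0 ZF=0 PC=2
Step 18: PC=2 exec 'MUL C, 5'. After: A=2 B=8 C=310 D=0 ZF=0 PC=3
Step 19: PC=3 exec 'MUL B, 2'. After: A=2 B=16 C=310 D=0 ZF=0 PC=4
Step 20: PC=4 exec 'ADD C, 2'. After: A=2 B=16 C=312 D=0 ZF=0 PC=5
Step 21: PC=5 exec 'SUB A, 1'. After: A=1 B=16 C=312 D=0 ZF=0 PC=6
Step 22: PC=6 exec 'JNZ 2'. After: A=1 B=16 C=312 D=0 ZF=0 PC=2
Step 23: PC=2 exec 'MUL C, 5'. After: A=1 B=16 C=1560 D=0 ZF=0 PC=3
Step 24: PC=3 exec 'MUL B, 2'. After: A=1 B=32 C=1560 D=0 ZF=0 PC=4
Step 25: PC=4 exec 'ADD C, 2'. After: A=1 B=32 C=1562 D=0 ZF=0 PC=5
Step 26: PC=5 exec 'SUB A, 1'. After: A=0 B=32 C=1562 D=0 ZF=1 PC=6
Step 27: PC=6 exec 'JNZ 2'. After: A=0 B=32 C=1562 D=0 ZF=1 PC=7
Step 28: PC=7 exec 'HALT'. After: A=0 B=32 C=1562 D=0 ZF=1 PC=7 HALTED
Total instructions executed: 28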